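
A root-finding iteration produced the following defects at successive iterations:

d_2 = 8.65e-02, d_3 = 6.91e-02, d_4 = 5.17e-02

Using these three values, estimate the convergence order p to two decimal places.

p ≈ ln(d_4/d_3) / ln(d_3/d_2)
  = ln(5.17e-02/6.91e-02) / ln(6.91e-02/8.65e-02)
  = ln(0.748191) / ln(0.798844)
  = -0.29010 / -0.22459 ≈ 1.29169

1.29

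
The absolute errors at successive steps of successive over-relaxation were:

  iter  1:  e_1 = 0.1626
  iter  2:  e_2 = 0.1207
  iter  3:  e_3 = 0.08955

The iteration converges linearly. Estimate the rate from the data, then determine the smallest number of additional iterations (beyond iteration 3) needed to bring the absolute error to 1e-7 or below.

46

Rate ρ ≈ e_3/e_2 = 0.08955/0.1207 = 0.7419.
After j more steps, e_{3+j} ≈ 0.08955·ρ^j; need ρ^j ≤ 1e-7/0.08955 = 1.11669e-06.
j ≥ ln(1.11669e-06)/ln(0.7419) = -13.7051/-0.29854 = 45.907.
So 46 more iterations are needed.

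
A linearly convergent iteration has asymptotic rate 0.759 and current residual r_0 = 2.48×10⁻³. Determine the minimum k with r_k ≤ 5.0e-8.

After k steps, r_k ≈ 2.48×10⁻³·0.759^k.
Need 0.759^k ≤ 5.0e-8/2.48×10⁻³ = 2.01613e-05.
k ≥ ln(2.01613e-05)/ln(0.759) = -10.8117/-0.27575 = 39.208.
Smallest integer k = 40.

40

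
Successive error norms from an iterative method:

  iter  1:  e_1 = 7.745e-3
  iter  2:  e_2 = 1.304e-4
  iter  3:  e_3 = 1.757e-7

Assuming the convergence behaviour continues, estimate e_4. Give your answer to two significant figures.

First estimate the order: p ≈ ln(e_3/e_2) / ln(e_2/e_1) = ln(1.757e-7/1.304e-4)/ln(1.304e-4/7.745e-3) = ln(0.00134739)/ln(0.0168367) ≈ 1.6183.
Then e_4 ≈ e_3·(e_3/e_2)^p = 1.757e-7·(0.00134739)^1.6183 = 1.757e-7·2.26287e-05 ≈ 3.976e-12.

4.0e-12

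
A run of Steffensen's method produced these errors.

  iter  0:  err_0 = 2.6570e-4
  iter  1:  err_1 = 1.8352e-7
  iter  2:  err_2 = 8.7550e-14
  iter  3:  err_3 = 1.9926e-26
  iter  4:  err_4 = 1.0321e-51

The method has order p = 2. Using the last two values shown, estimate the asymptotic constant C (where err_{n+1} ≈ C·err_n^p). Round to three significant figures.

2.60

C ≈ err_4 / err_3^2
  = 1.0321e-51 / (1.9926e-26)^2
  = 1.0321e-51 / 3.97045e-52 ≈ 2.5995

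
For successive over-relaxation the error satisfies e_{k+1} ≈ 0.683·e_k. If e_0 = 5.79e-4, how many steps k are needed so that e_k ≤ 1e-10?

41

After k steps, e_k ≈ 5.79e-4·0.683^k.
Need 0.683^k ≤ 1e-10/5.79e-4 = 1.72712e-07.
k ≥ ln(1.72712e-07)/ln(0.683) = -15.5716/-0.38126 = 40.842.
Smallest integer k = 41.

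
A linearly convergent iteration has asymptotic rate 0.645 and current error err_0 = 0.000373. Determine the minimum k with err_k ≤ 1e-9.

30

After k steps, err_k ≈ 0.000373·0.645^k.
Need 0.645^k ≤ 1e-9/0.000373 = 2.68097e-06.
k ≥ ln(2.68097e-06)/ln(0.645) = -12.8293/-0.43850 = 29.257.
Smallest integer k = 30.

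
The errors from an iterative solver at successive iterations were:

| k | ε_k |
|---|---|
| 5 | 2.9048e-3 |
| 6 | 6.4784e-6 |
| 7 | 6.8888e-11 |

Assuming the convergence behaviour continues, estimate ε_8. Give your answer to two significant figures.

3.2e-20

First estimate the order: p ≈ ln(ε_7/ε_6) / ln(ε_6/ε_5) = ln(6.8888e-11/6.4784e-6)/ln(6.4784e-6/2.9048e-3) = ln(1.06335e-05)/ln(0.00223024) ≈ 1.8756.
Then ε_8 ≈ ε_7·(ε_7/ε_6)^p = 6.8888e-11·(1.06335e-05)^1.8756 = 6.8888e-11·4.69931e-10 ≈ 3.237e-20.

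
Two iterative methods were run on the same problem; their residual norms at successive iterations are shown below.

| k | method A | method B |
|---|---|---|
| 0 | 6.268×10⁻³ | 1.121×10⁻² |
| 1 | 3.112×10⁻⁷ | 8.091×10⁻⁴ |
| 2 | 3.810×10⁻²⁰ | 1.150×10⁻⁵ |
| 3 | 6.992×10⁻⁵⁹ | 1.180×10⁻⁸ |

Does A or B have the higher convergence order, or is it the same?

A

Method A: p ≈ ln(6.992×10⁻⁵⁹/3.810×10⁻²⁰)/ln(3.810×10⁻²⁰/3.112×10⁻⁷) ≈ 3.00.
Method B: p ≈ ln(1.180×10⁻⁸/1.150×10⁻⁵)/ln(1.150×10⁻⁵/8.091×10⁻⁴) ≈ 1.62.
Method A has the higher order (≈3.0 vs ≈1.6).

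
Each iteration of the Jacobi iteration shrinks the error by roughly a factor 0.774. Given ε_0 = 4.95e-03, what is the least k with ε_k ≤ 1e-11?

79

After k steps, ε_k ≈ 4.95e-03·0.774^k.
Need 0.774^k ≤ 1e-11/4.95e-03 = 2.0202e-09.
k ≥ ln(2.0202e-09)/ln(0.774) = -20.0201/-0.25618 = 78.149.
Smallest integer k = 79.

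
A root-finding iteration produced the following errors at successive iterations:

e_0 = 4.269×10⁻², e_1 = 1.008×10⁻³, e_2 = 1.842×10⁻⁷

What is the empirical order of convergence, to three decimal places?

p ≈ ln(e_2/e_1) / ln(e_1/e_0)
  = ln(1.842×10⁻⁷/1.008×10⁻³) / ln(1.008×10⁻³/4.269×10⁻²)
  = ln(0.000182738) / ln(0.0236121)
  = -8.607457 / -3.745996 ≈ 2.297775

2.298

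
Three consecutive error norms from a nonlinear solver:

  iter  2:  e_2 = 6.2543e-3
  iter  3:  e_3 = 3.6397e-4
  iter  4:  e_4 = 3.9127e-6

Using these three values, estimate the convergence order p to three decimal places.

1.594

p ≈ ln(e_4/e_3) / ln(e_3/e_2)
  = ln(3.9127e-6/3.6397e-4) / ln(3.6397e-4/6.2543e-3)
  = ln(0.0107501) / ln(0.0581952)
  = -4.532840 / -2.843952 ≈ 1.593852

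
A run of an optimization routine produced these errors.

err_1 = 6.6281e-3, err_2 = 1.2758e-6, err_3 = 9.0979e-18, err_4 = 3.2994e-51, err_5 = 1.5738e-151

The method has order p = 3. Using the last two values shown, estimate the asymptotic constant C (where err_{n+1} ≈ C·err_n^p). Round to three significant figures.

C ≈ err_5 / err_4^3
  = 1.5738e-151 / (3.2994e-51)^3
  = 1.5738e-151 / 3.59174e-152 ≈ 4.3817

4.38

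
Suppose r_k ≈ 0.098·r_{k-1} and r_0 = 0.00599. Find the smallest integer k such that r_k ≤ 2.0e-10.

After k steps, r_k ≈ 0.00599·0.098^k.
Need 0.098^k ≤ 2.0e-10/0.00599 = 3.3389e-08.
k ≥ ln(3.3389e-08)/ln(0.098) = -17.2150/-2.32279 = 7.411.
Smallest integer k = 8.

8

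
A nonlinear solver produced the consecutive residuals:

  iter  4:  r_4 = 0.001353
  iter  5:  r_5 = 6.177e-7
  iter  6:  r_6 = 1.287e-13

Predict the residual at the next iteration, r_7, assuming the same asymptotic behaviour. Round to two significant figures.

First estimate the order: p ≈ ln(r_6/r_5) / ln(r_5/r_4) = ln(1.287e-13/6.177e-7)/ln(6.177e-7/0.001353) = ln(2.08354e-07)/ln(0.000456541) ≈ 2.0000.
Then r_7 ≈ r_6·(r_6/r_5)^p = 1.287e-13·(2.08354e-07)^2.0000 = 1.287e-13·4.34114e-14 ≈ 5.587e-27.

5.6e-27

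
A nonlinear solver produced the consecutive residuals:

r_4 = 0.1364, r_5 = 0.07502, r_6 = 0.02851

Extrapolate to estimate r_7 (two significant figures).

First estimate the order: p ≈ ln(r_6/r_5) / ln(r_5/r_4) = ln(0.02851/0.07502)/ln(0.07502/0.1364) = ln(0.380032)/ln(0.55) ≈ 1.6183.
Then r_7 ≈ r_6·(r_6/r_5)^p = 0.02851·(0.380032)^1.6183 = 0.02851·0.208941 ≈ 0.005957.

6.0e-3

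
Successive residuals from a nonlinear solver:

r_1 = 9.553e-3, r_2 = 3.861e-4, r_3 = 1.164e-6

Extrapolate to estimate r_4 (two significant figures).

3.2e-11

First estimate the order: p ≈ ln(r_3/r_2) / ln(r_2/r_1) = ln(1.164e-6/3.861e-4)/ln(3.861e-4/9.553e-3) = ln(0.00301476)/ln(0.0404166) ≈ 1.8090.
Then r_4 ≈ r_3·(r_3/r_2)^p = 1.164e-6·(0.00301476)^1.8090 = 1.164e-6·2.75403e-05 ≈ 3.206e-11.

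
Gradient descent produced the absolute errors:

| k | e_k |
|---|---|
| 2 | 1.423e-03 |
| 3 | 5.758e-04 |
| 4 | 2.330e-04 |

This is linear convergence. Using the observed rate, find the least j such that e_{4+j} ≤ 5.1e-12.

20

Rate ρ ≈ e_4/e_3 = 2.330e-04/5.758e-04 = 0.4047.
After j more steps, e_{4+j} ≈ 2.330e-04·ρ^j; need ρ^j ≤ 5.1e-12/2.330e-04 = 2.18884e-08.
j ≥ ln(2.18884e-08)/ln(0.4047) = -17.6373/-0.90461 = 19.497.
So 20 more iterations are needed.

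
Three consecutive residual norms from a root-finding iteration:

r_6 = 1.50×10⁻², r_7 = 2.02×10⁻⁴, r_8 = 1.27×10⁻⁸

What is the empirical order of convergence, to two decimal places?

2.25

p ≈ ln(r_8/r_7) / ln(r_7/r_6)
  = ln(1.27×10⁻⁸/2.02×10⁻⁴) / ln(2.02×10⁻⁴/1.50×10⁻²)
  = ln(6.28713e-05) / ln(0.0134667)
  = -9.67442 / -4.30754 ≈ 2.24593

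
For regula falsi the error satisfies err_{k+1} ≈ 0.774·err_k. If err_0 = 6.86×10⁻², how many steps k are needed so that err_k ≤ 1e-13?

After k steps, err_k ≈ 6.86×10⁻²·0.774^k.
Need 0.774^k ≤ 1e-13/6.86×10⁻² = 1.45773e-12.
k ≥ ln(1.45773e-12)/ln(0.774) = -27.2541/-0.25618 = 106.387.
Smallest integer k = 107.

107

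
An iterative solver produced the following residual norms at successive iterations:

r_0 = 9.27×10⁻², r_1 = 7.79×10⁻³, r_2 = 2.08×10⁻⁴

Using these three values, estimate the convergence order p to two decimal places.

p ≈ ln(r_2/r_1) / ln(r_1/r_0)
  = ln(2.08×10⁻⁴/7.79×10⁻³) / ln(7.79×10⁻³/9.27×10⁻²)
  = ln(0.0267009) / ln(0.0840345)
  = -3.62306 / -2.47653 ≈ 1.46296

1.46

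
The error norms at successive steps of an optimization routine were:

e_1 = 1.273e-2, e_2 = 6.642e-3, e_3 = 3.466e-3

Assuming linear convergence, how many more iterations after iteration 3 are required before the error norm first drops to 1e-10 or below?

27

Rate ρ ≈ e_3/e_2 = 3.466e-3/6.642e-3 = 0.5218.
After j more steps, e_{3+j} ≈ 3.466e-3·ρ^j; need ρ^j ≤ 1e-10/3.466e-3 = 2.88517e-08.
j ≥ ln(2.88517e-08)/ln(0.5218) = -17.3611/-0.65047 = 26.690.
So 27 more iterations are needed.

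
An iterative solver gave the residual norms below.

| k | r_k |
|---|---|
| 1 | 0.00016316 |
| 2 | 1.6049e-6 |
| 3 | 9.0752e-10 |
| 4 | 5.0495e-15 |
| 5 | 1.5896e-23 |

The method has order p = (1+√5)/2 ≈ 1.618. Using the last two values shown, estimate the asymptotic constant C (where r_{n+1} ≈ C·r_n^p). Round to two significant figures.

C ≈ r_5 / r_4^1.618
  = 1.5896e-23 / (5.0495e-15)^1.618
  = 1.5896e-23 / 7.37659e-24 ≈ 2.1549

2.2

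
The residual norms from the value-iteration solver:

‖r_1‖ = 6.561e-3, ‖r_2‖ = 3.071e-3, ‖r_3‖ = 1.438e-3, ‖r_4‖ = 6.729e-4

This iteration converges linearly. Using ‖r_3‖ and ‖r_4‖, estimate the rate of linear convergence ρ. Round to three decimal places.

ρ ≈ ‖r_4‖/‖r_3‖ = 6.729e-4/1.438e-3 = 0.46794

0.468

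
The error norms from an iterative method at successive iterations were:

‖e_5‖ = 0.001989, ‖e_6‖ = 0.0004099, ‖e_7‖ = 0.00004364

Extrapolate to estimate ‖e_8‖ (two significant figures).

First estimate the order: p ≈ ln(‖e_7‖/‖e_6‖) / ln(‖e_6‖/‖e_5‖) = ln(0.00004364/0.0004099)/ln(0.0004099/0.001989) = ln(0.106465)/ln(0.206083) ≈ 1.4182.
Then ‖e_8‖ ≈ ‖e_7‖·(‖e_7‖/‖e_6‖)^p = 0.00004364·(0.106465)^1.4182 = 0.00004364·0.0417239 ≈ 1.821e-06.

1.8e-6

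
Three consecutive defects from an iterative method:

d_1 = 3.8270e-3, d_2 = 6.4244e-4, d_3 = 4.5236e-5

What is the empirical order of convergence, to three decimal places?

1.487

p ≈ ln(d_3/d_2) / ln(d_2/d_1)
  = ln(4.5236e-5/6.4244e-4) / ln(6.4244e-4/3.8270e-3)
  = ln(0.0704128) / ln(0.16787)
  = -2.653380 / -1.784565 ≈ 1.486850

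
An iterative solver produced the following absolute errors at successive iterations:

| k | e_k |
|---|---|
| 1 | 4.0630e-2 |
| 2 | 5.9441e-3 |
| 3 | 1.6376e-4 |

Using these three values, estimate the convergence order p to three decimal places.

1.869

p ≈ ln(e_3/e_2) / ln(e_2/e_1)
  = ln(1.6376e-4/5.9441e-3) / ln(5.9441e-3/4.0630e-2)
  = ln(0.02755) / ln(0.146298)
  = -3.591753 / -1.922110 ≈ 1.868651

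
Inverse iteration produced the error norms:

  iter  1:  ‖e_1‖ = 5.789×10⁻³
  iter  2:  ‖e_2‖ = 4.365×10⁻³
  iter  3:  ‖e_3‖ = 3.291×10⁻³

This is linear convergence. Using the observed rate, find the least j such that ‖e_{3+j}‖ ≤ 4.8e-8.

Rate ρ ≈ ‖e_3‖/‖e_2‖ = 3.291×10⁻³/4.365×10⁻³ = 0.7540.
After j more steps, ‖e_{3+j}‖ ≈ 3.291×10⁻³·ρ^j; need ρ^j ≤ 4.8e-8/3.291×10⁻³ = 1.45852e-05.
j ≥ ln(1.45852e-05)/ln(0.7540) = -11.1355/-0.28236 = 39.437.
So 40 more iterations are needed.

40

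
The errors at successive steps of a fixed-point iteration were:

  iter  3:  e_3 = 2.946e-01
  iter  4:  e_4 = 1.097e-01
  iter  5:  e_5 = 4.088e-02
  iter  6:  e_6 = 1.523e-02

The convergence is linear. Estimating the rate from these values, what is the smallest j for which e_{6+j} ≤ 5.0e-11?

Rate ρ ≈ e_6/e_5 = 1.523e-02/4.088e-02 = 0.3726.
After j more steps, e_{6+j} ≈ 1.523e-02·ρ^j; need ρ^j ≤ 5.0e-11/1.523e-02 = 3.28299e-09.
j ≥ ln(3.28299e-09)/ln(0.3726) = -19.5345/-0.98725 = 19.787.
So 20 more iterations are needed.

20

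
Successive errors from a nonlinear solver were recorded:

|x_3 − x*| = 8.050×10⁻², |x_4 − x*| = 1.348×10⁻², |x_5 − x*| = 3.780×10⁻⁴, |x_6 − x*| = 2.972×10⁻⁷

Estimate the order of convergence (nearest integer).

2

Consecutive ratios: |x_6 − x*|/|x_5 − x*| = 2.972×10⁻⁷/3.780×10⁻⁴ = 0.000786243, |x_5 − x*|/|x_4 − x*| = 3.780×10⁻⁴/1.348×10⁻² = 0.0280415.
p ≈ ln(0.000786243)/ln(0.0280415) = -7.1482/-3.5741 ≈ 2.00.
So the convergence is quadratic (order 2).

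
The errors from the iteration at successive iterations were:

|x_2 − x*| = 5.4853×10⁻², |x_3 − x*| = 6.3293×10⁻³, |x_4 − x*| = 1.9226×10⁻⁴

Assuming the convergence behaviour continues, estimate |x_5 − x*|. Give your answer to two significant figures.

6.7e-7

First estimate the order: p ≈ ln(|x_4 − x*|/|x_3 − x*|) / ln(|x_3 − x*|/|x_2 − x*|) = ln(1.9226×10⁻⁴/6.3293×10⁻³)/ln(6.3293×10⁻³/5.4853×10⁻²) = ln(0.0303762)/ln(0.115387) ≈ 1.6180.
Then |x_5 − x*| ≈ |x_4 − x*|·(|x_4 − x*|/|x_3 − x*|)^p = 1.9226×10⁻⁴·(0.0303762)^1.6180 = 1.9226×10⁻⁴·0.00350541 ≈ 6.74e-07.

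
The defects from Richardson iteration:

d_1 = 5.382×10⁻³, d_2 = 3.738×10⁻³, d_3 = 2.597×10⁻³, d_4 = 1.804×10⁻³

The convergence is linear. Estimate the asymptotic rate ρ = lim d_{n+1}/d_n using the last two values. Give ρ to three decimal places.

ρ ≈ d_4/d_3 = 1.804×10⁻³/2.597×10⁻³ = 0.69465

0.695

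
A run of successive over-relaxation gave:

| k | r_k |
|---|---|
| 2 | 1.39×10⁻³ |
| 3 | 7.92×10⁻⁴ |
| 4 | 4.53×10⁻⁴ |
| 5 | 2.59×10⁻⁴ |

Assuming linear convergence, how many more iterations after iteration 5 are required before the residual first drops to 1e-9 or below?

23

Rate ρ ≈ r_5/r_4 = 2.59×10⁻⁴/4.53×10⁻⁴ = 0.5717.
After j more steps, r_{5+j} ≈ 2.59×10⁻⁴·ρ^j; need ρ^j ≤ 1e-9/2.59×10⁻⁴ = 3.861e-06.
j ≥ ln(3.861e-06)/ln(0.5717) = -12.4646/-0.55914 = 22.292.
So 23 more iterations are needed.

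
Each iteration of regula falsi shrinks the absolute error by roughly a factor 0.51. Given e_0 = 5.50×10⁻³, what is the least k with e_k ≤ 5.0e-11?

28

After k steps, e_k ≈ 5.50×10⁻³·0.51^k.
Need 0.51^k ≤ 5.0e-11/5.50×10⁻³ = 9.09091e-09.
k ≥ ln(9.09091e-09)/ln(0.51) = -18.5160/-0.67334 = 27.499.
Smallest integer k = 28.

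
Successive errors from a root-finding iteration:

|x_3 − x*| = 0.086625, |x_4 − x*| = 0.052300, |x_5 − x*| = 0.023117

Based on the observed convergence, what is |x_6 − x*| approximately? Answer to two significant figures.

6.2e-3

First estimate the order: p ≈ ln(|x_5 − x*|/|x_4 − x*|) / ln(|x_4 − x*|/|x_3 − x*|) = ln(0.023117/0.052300)/ln(0.052300/0.086625) = ln(0.442008)/ln(0.603752) ≈ 1.6180.
Then |x_6 − x*| ≈ |x_5 − x*|·(|x_5 − x*|/|x_4 − x*|)^p = 0.023117·(0.442008)^1.6180 = 0.023117·0.266874 ≈ 0.006169.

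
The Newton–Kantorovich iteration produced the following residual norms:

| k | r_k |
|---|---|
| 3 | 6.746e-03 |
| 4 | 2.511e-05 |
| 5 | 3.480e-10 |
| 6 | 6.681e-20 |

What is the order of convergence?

2

Consecutive ratios: r_6/r_5 = 6.681e-20/3.480e-10 = 1.91983e-10, r_5/r_4 = 3.480e-10/2.511e-05 = 1.3859e-05.
p ≈ ln(1.91983e-10)/ln(1.3859e-05) = -22.3736/-11.1866 ≈ 2.00.
So the convergence is quadratic (order 2).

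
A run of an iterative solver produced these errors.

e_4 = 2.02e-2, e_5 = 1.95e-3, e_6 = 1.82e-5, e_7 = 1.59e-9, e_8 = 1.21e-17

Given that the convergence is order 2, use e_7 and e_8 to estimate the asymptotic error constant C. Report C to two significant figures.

4.8

C ≈ e_8 / e_7^2
  = 1.21e-17 / (1.59e-9)^2
  = 1.21e-17 / 2.5281e-18 ≈ 4.7862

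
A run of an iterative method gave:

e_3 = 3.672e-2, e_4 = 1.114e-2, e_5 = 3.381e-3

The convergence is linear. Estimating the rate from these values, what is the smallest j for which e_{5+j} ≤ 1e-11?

17

Rate ρ ≈ e_5/e_4 = 3.381e-3/1.114e-2 = 0.3035.
After j more steps, e_{5+j} ≈ 3.381e-3·ρ^j; need ρ^j ≤ 1e-11/3.381e-3 = 2.9577e-09.
j ≥ ln(2.9577e-09)/ln(0.3035) = -19.6389/-1.19237 = 16.470.
So 17 more iterations are needed.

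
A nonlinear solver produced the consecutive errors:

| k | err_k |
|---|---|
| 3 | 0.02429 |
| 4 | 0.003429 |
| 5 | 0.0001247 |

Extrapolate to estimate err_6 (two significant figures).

First estimate the order: p ≈ ln(err_5/err_4) / ln(err_4/err_3) = ln(0.0001247/0.003429)/ln(0.003429/0.02429) = ln(0.0363663)/ln(0.141169) ≈ 1.6928.
Then err_6 ≈ err_5·(err_5/err_4)^p = 0.0001247·(0.0363663)^1.6928 = 0.0001247·0.00366059 ≈ 4.565e-07.

4.6e-7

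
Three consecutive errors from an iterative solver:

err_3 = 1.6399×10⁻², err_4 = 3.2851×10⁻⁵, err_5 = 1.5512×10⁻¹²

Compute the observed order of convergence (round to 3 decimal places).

p ≈ ln(err_5/err_4) / ln(err_4/err_3)
  = ln(1.5512×10⁻¹²/3.2851×10⁻⁵) / ln(3.2851×10⁻⁵/1.6399×10⁻²)
  = ln(4.72193e-08) / ln(0.00200323)
  = -16.868463 / -6.212994 ≈ 2.715030

2.715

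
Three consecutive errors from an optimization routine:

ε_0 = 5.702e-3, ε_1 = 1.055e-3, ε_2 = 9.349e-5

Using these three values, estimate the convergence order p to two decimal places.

1.44

p ≈ ln(ε_2/ε_1) / ln(ε_1/ε_0)
  = ln(9.349e-5/1.055e-3) / ln(1.055e-3/5.702e-3)
  = ln(0.0886161) / ln(0.185023)
  = -2.42344 / -1.68728 ≈ 1.43630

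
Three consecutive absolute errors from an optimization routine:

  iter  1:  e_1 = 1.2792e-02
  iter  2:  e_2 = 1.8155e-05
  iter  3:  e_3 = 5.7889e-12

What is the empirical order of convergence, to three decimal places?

p ≈ ln(e_3/e_2) / ln(e_2/e_1)
  = ln(5.7889e-12/1.8155e-05) / ln(1.8155e-05/1.2792e-02)
  = ln(3.1886e-07) / ln(0.00141925)
  = -14.958514 / -6.557627 ≈ 2.281086

2.281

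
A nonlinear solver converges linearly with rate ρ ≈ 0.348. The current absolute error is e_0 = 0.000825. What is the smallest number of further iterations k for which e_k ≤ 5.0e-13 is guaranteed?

21

After k steps, e_k ≈ 0.000825·0.348^k.
Need 0.348^k ≤ 5.0e-13/0.000825 = 6.06061e-10.
k ≥ ln(6.06061e-10)/ln(0.348) = -21.2240/-1.05555 = 20.107.
Smallest integer k = 21.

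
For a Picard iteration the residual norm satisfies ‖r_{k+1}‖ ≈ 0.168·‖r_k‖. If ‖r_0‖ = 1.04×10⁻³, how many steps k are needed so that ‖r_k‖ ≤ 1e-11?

After k steps, ‖r_k‖ ≈ 1.04×10⁻³·0.168^k.
Need 0.168^k ≤ 1e-11/1.04×10⁻³ = 9.61538e-09.
k ≥ ln(9.61538e-09)/ln(0.168) = -18.4599/-1.78379 = 10.349.
Smallest integer k = 11.

11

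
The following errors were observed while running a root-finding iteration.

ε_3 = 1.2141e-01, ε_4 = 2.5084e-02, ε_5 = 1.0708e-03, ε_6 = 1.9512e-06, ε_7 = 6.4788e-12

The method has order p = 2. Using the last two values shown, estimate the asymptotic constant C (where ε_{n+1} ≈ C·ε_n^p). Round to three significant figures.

1.70

C ≈ ε_7 / ε_6^2
  = 6.4788e-12 / (1.9512e-06)^2
  = 6.4788e-12 / 3.80718e-12 ≈ 1.7017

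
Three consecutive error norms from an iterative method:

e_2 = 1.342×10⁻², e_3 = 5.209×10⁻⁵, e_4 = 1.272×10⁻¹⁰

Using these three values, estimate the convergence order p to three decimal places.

p ≈ ln(e_4/e_3) / ln(e_3/e_2)
  = ln(1.272×10⁻¹⁰/5.209×10⁻⁵) / ln(5.209×10⁻⁵/1.342×10⁻²)
  = ln(2.44193e-06) / ln(0.00388152)
  = -12.922722 / -5.551528 ≈ 2.327778

2.328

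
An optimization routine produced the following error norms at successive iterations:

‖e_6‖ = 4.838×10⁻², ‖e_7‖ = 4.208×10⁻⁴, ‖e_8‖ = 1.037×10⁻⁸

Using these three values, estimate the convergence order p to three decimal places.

p ≈ ln(‖e_8‖/‖e_7‖) / ln(‖e_7‖/‖e_6‖)
  = ln(1.037×10⁻⁸/4.208×10⁻⁴) / ln(4.208×10⁻⁴/4.838×10⁻²)
  = ln(2.46435e-05) / ln(0.00869781)
  = -10.610997 / -4.744684 ≈ 2.236397

2.236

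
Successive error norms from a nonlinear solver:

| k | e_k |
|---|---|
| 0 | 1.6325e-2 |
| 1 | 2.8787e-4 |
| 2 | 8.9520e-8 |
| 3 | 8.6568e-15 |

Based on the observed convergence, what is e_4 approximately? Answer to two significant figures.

First estimate the order: p ≈ ln(e_3/e_2) / ln(e_2/e_1) = ln(8.6568e-15/8.9520e-8)/ln(8.9520e-8/2.8787e-4) = ln(9.67024e-08)/ln(0.000310974) ≈ 2.0000.
Then e_4 ≈ e_3·(e_3/e_2)^p = 8.6568e-15·(9.67024e-08)^2.0000 = 8.6568e-15·9.35135e-15 ≈ 8.095e-29.

8.1e-29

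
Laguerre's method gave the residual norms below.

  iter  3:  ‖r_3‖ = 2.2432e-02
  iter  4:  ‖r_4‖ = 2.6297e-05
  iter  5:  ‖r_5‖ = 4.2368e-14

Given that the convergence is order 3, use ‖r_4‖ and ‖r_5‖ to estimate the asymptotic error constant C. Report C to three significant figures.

2.33

C ≈ ‖r_5‖ / ‖r_4‖^3
  = 4.2368e-14 / (2.6297e-05)^3
  = 4.2368e-14 / 1.81852e-14 ≈ 2.3298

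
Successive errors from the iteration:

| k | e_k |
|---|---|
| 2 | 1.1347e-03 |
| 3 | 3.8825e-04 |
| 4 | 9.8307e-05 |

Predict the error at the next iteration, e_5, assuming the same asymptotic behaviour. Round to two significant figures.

1.7e-5

First estimate the order: p ≈ ln(e_4/e_3) / ln(e_3/e_2) = ln(9.8307e-05/3.8825e-04)/ln(3.8825e-04/1.1347e-03) = ln(0.253205)/ln(0.342161) ≈ 1.2807.
Then e_5 ≈ e_4·(e_4/e_3)^p = 9.8307e-05·(0.253205)^1.2807 = 9.8307e-05·0.172198 ≈ 1.693e-05.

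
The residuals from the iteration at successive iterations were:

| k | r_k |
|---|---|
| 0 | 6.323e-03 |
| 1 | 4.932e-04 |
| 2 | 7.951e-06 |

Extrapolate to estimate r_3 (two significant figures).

1.0e-8

First estimate the order: p ≈ ln(r_2/r_1) / ln(r_1/r_0) = ln(7.951e-06/4.932e-04)/ln(4.932e-04/6.323e-03) = ln(0.0161212)/ln(0.0780009) ≈ 1.6180.
Then r_3 ≈ r_2·(r_2/r_1)^p = 7.951e-06·(0.0161212)^1.6180 = 7.951e-06·0.00125768 ≈ 1e-08.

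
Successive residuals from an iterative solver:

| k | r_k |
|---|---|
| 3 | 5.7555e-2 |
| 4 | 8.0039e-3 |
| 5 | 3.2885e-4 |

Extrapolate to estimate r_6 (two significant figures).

First estimate the order: p ≈ ln(r_5/r_4) / ln(r_4/r_3) = ln(3.2885e-4/8.0039e-3)/ln(8.0039e-3/5.7555e-2) = ln(0.0410862)/ln(0.139065) ≈ 1.6180.
Then r_6 ≈ r_5·(r_5/r_4)^p = 3.2885e-4·(0.0410862)^1.6180 = 3.2885e-4·0.00571426 ≈ 1.879e-06.

1.9e-6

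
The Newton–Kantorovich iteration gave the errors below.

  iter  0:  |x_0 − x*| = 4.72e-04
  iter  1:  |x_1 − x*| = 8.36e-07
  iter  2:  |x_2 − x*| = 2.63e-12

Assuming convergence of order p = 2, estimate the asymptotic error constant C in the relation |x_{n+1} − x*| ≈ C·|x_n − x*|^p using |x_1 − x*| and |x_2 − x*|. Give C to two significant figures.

3.8

C ≈ |x_2 − x*| / |x_1 − x*|^2
  = 2.63e-12 / (8.36e-07)^2
  = 2.63e-12 / 6.98896e-13 ≈ 3.7631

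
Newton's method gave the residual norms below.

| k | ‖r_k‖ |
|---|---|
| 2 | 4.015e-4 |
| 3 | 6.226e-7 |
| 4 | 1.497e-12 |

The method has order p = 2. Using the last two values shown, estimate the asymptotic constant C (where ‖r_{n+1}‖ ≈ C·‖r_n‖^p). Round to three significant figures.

3.86

C ≈ ‖r_4‖ / ‖r_3‖^2
  = 1.497e-12 / (6.226e-7)^2
  = 1.497e-12 / 3.87631e-13 ≈ 3.8619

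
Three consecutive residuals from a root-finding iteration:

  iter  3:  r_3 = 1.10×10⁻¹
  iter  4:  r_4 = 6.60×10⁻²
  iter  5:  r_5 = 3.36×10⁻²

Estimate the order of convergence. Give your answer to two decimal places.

p ≈ ln(r_5/r_4) / ln(r_4/r_3)
  = ln(3.36×10⁻²/6.60×10⁻²) / ln(6.60×10⁻²/1.10×10⁻¹)
  = ln(0.509091) / ln(0.6)
  = -0.67513 / -0.51083 ≈ 1.32163

1.32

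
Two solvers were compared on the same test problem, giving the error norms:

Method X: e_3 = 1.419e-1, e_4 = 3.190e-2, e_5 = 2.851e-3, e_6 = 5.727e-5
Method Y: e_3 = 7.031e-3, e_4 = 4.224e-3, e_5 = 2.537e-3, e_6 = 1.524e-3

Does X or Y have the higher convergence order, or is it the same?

Method X: p ≈ ln(5.727e-5/2.851e-3)/ln(2.851e-3/3.190e-2) ≈ 1.62.
Method Y: p ≈ ln(1.524e-3/2.537e-3)/ln(2.537e-3/4.224e-3) ≈ 1.00.
Method X has the higher order (≈1.6 vs ≈1.0).

X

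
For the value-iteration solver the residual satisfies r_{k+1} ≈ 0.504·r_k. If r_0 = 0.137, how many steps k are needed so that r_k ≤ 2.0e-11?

After k steps, r_k ≈ 0.137·0.504^k.
Need 0.504^k ≤ 2.0e-11/0.137 = 1.45985e-10.
k ≥ ln(1.45985e-10)/ln(0.504) = -22.6475/-0.68518 = 33.053.
Smallest integer k = 34.

34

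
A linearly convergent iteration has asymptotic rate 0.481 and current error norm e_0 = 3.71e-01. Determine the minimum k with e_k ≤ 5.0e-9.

After k steps, e_k ≈ 3.71e-01·0.481^k.
Need 0.481^k ≤ 5.0e-9/3.71e-01 = 1.34771e-08.
k ≥ ln(1.34771e-08)/ln(0.481) = -18.1223/-0.73189 = 24.761.
Smallest integer k = 25.

25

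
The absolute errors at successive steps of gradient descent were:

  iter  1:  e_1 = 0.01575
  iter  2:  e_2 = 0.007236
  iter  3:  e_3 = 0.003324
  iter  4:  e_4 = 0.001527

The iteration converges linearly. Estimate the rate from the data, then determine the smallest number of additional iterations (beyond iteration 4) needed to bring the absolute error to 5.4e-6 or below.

Rate ρ ≈ e_4/e_3 = 0.001527/0.003324 = 0.4594.
After j more steps, e_{4+j} ≈ 0.001527·ρ^j; need ρ^j ≤ 5.4e-6/0.001527 = 0.00353635.
j ≥ ln(0.00353635)/ln(0.4594) = -5.6447/-0.77783 = 7.257.
So 8 more iterations are needed.

8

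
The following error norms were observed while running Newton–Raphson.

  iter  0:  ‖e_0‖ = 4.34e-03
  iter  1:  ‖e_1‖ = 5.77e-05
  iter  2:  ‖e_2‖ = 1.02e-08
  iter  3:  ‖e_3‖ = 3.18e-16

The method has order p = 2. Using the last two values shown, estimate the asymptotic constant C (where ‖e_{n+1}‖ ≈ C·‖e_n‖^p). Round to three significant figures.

C ≈ ‖e_3‖ / ‖e_2‖^2
  = 3.18e-16 / (1.02e-08)^2
  = 3.18e-16 / 1.0404e-16 ≈ 3.0565

3.06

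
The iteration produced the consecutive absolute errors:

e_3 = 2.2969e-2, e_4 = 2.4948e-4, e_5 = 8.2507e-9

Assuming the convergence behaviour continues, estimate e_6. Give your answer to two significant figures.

5.0e-19

First estimate the order: p ≈ ln(e_5/e_4) / ln(e_4/e_3) = ln(8.2507e-9/2.4948e-4)/ln(2.4948e-4/2.2969e-2) = ln(3.30716e-05)/ln(0.0108616) ≈ 2.2812.
Then e_6 ≈ e_5·(e_5/e_4)^p = 8.2507e-9·(3.30716e-05)^2.2812 = 8.2507e-9·6.01148e-11 ≈ 4.96e-19.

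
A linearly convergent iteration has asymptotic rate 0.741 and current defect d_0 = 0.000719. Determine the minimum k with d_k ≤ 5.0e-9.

40

After k steps, d_k ≈ 0.000719·0.741^k.
Need 0.741^k ≤ 5.0e-9/0.000719 = 6.9541e-06.
k ≥ ln(6.9541e-06)/ln(0.741) = -11.8762/-0.29975 = 39.620.
Smallest integer k = 40.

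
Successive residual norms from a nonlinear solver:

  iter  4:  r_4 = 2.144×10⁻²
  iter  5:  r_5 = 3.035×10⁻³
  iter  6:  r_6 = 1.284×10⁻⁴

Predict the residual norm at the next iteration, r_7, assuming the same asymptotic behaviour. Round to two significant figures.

7.7e-7

First estimate the order: p ≈ ln(r_6/r_5) / ln(r_5/r_4) = ln(1.284×10⁻⁴/3.035×10⁻³)/ln(3.035×10⁻³/2.144×10⁻²) = ln(0.0423064)/ln(0.141558) ≈ 1.6178.
Then r_7 ≈ r_6·(r_6/r_5)^p = 1.284×10⁻⁴·(0.0423064)^1.6178 = 1.284×10⁻⁴·0.00599515 ≈ 7.698e-07.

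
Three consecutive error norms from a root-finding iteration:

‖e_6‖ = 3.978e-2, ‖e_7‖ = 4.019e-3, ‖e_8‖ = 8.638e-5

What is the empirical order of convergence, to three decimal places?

1.675

p ≈ ln(‖e_8‖/‖e_7‖) / ln(‖e_7‖/‖e_6‖)
  = ln(8.638e-5/4.019e-3) / ln(4.019e-3/3.978e-2)
  = ln(0.0214929) / ln(0.101031)
  = -3.840033 / -2.292328 ≈ 1.675167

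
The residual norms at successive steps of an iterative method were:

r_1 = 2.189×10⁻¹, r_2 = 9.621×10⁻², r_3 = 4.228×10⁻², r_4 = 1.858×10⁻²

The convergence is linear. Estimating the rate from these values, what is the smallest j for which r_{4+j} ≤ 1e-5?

10

Rate ρ ≈ r_4/r_3 = 1.858×10⁻²/4.228×10⁻² = 0.4395.
After j more steps, r_{4+j} ≈ 1.858×10⁻²·ρ^j; need ρ^j ≤ 1e-5/1.858×10⁻² = 0.000538213.
j ≥ ln(0.000538213)/ln(0.4395) = -7.5273/-0.82212 = 9.156.
So 10 more iterations are needed.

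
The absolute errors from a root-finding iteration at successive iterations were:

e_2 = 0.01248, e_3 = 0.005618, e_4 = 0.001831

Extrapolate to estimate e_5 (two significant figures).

First estimate the order: p ≈ ln(e_4/e_3) / ln(e_3/e_2) = ln(0.001831/0.005618)/ln(0.005618/0.01248) = ln(0.325917)/ln(0.45016) ≈ 1.4046.
Then e_5 ≈ e_4·(e_4/e_3)^p = 0.001831·(0.325917)^1.4046 = 0.001831·0.207067 ≈ 0.0003791.

3.8e-4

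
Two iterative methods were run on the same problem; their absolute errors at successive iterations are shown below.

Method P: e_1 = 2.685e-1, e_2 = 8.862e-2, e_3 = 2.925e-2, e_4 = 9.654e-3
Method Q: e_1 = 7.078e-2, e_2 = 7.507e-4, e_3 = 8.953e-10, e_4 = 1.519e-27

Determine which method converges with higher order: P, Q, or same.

Method P: p ≈ ln(9.654e-3/2.925e-2)/ln(2.925e-2/8.862e-2) ≈ 1.00.
Method Q: p ≈ ln(1.519e-27/8.953e-10)/ln(8.953e-10/7.507e-4) ≈ 3.00.
Method Q has the higher order (≈3.0 vs ≈1.0).

Q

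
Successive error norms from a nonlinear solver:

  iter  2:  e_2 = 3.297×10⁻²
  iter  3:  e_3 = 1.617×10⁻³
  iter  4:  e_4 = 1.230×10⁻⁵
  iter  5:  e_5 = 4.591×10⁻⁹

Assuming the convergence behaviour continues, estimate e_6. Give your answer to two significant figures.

1.3e-14

First estimate the order: p ≈ ln(e_5/e_4) / ln(e_4/e_3) = ln(4.591×10⁻⁹/1.230×10⁻⁵)/ln(1.230×10⁻⁵/1.617×10⁻³) = ln(0.000373252)/ln(0.00760668) ≈ 1.6179.
Then e_6 ≈ e_5·(e_5/e_4)^p = 4.591×10⁻⁹·(0.000373252)^1.6179 = 4.591×10⁻⁹·2.84343e-06 ≈ 1.305e-14.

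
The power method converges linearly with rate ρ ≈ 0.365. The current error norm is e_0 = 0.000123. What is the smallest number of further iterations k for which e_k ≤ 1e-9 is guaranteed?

After k steps, e_k ≈ 0.000123·0.365^k.
Need 0.365^k ≤ 1e-9/0.000123 = 8.13008e-06.
k ≥ ln(8.13008e-06)/ln(0.365) = -11.7199/-1.00786 = 11.628.
Smallest integer k = 12.

12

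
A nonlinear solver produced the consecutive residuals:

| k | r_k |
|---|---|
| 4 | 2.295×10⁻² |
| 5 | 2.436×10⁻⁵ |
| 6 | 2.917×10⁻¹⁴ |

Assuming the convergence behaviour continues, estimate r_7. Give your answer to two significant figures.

First estimate the order: p ≈ ln(r_6/r_5) / ln(r_5/r_4) = ln(2.917×10⁻¹⁴/2.436×10⁻⁵)/ln(2.436×10⁻⁵/2.295×10⁻²) = ln(1.19745e-09)/ln(0.00106144) ≈ 2.9998.
Then r_7 ≈ r_6·(r_6/r_5)^p = 2.917×10⁻¹⁴·(1.19745e-09)^2.9998 = 2.917×10⁻¹⁴·1.72408e-27 ≈ 5.029e-41.

5.0e-41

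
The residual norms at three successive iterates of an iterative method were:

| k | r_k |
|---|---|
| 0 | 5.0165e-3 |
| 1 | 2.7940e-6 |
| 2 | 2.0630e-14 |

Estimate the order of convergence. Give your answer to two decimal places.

p ≈ ln(r_2/r_1) / ln(r_1/r_0)
  = ln(2.0630e-14/2.7940e-6) / ln(2.7940e-6/5.0165e-3)
  = ln(7.38368e-09) / ln(0.000556962)
  = -18.72399 / -7.49301 ≈ 2.49886

2.50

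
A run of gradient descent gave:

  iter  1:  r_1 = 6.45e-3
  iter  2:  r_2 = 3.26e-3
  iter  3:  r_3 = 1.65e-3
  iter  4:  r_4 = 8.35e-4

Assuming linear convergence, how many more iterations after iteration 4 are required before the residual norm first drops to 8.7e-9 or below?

Rate ρ ≈ r_4/r_3 = 8.35e-4/1.65e-3 = 0.5061.
After j more steps, r_{4+j} ≈ 8.35e-4·ρ^j; need ρ^j ≤ 8.7e-9/8.35e-4 = 1.04192e-05.
j ≥ ln(1.04192e-05)/ln(0.5061) = -11.4719/-0.68102 = 16.845.
So 17 more iterations are needed.

17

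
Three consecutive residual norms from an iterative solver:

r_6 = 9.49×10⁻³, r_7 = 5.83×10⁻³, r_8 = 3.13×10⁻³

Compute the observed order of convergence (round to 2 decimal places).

1.28

p ≈ ln(r_8/r_7) / ln(r_7/r_6)
  = ln(3.13×10⁻³/5.83×10⁻³) / ln(5.83×10⁻³/9.49×10⁻³)
  = ln(0.536878) / ln(0.614331)
  = -0.62198 / -0.48722 ≈ 1.27659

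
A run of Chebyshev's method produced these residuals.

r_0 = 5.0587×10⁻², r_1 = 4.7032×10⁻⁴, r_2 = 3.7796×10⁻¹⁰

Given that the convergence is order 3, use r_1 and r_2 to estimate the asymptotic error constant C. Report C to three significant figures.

C ≈ r_2 / r_1^3
  = 3.7796×10⁻¹⁰ / (4.7032×10⁻⁴)^3
  = 3.7796×10⁻¹⁰ / 1.04035e-10 ≈ 3.633

3.63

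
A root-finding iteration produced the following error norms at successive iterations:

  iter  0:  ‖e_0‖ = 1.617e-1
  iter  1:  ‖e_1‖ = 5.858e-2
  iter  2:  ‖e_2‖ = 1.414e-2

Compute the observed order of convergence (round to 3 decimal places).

1.400

p ≈ ln(‖e_2‖/‖e_1‖) / ln(‖e_1‖/‖e_0‖)
  = ln(1.414e-2/5.858e-2) / ln(5.858e-2/1.617e-1)
  = ln(0.241379) / ln(0.362276)
  = -1.421387 / -1.015349 ≈ 1.399900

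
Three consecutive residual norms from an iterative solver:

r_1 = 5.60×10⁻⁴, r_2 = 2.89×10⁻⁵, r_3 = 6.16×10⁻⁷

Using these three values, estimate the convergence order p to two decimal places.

p ≈ ln(r_3/r_2) / ln(r_2/r_1)
  = ln(6.16×10⁻⁷/2.89×10⁻⁵) / ln(2.89×10⁻⁵/5.60×10⁻⁴)
  = ln(0.0213149) / ln(0.0516071)
  = -3.84835 / -2.96410 ≈ 1.29832

1.30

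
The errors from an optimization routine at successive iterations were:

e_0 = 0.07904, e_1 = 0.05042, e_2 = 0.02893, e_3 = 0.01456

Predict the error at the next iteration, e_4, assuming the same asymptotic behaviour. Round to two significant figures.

First estimate the order: p ≈ ln(e_3/e_2) / ln(e_2/e_1) = ln(0.01456/0.02893)/ln(0.02893/0.05042) = ln(0.503284)/ln(0.57378) ≈ 1.2360.
Then e_4 ≈ e_3·(e_3/e_2)^p = 0.01456·(0.503284)^1.2360 = 0.01456·0.427997 ≈ 0.006232.

6.2e-3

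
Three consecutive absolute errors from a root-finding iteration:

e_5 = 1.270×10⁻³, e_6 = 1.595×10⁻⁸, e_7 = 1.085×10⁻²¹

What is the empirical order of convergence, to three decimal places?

p ≈ ln(e_7/e_6) / ln(e_6/e_5)
  = ln(1.085×10⁻²¹/1.595×10⁻⁸) / ln(1.595×10⁻⁸/1.270×10⁻³)
  = ln(6.80251e-14) / ln(1.25591e-05)
  = -30.318900 / -11.285065 ≈ 2.686639

2.687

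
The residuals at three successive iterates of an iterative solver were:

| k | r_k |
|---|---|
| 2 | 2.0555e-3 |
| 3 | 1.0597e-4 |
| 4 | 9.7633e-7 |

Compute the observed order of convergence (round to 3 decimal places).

p ≈ ln(r_4/r_3) / ln(r_3/r_2)
  = ln(9.7633e-7/1.0597e-4) / ln(1.0597e-4/2.0555e-3)
  = ln(0.00921327) / ln(0.0515544)
  = -4.687110 / -2.965118 ≈ 1.580750

1.581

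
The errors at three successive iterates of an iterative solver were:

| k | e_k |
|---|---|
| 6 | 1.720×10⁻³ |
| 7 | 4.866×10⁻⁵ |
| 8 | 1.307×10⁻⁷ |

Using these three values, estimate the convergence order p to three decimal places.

p ≈ ln(e_8/e_7) / ln(e_7/e_6)
  = ln(1.307×10⁻⁷/4.866×10⁻⁵) / ln(4.866×10⁻⁵/1.720×10⁻³)
  = ln(0.00268598) / ln(0.0282907)
  = -5.919710 / -3.565222 ≈ 1.660404

1.660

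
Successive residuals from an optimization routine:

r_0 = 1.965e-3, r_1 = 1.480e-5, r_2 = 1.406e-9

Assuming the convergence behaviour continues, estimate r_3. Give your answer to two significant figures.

First estimate the order: p ≈ ln(r_2/r_1) / ln(r_1/r_0) = ln(1.406e-9/1.480e-5)/ln(1.480e-5/1.965e-3) = ln(9.5e-05)/ln(0.00753181) ≈ 1.8945.
Then r_3 ≈ r_2·(r_2/r_1)^p = 1.406e-9·(9.5e-05)^1.8945 = 1.406e-9·2.39771e-08 ≈ 3.371e-17.

3.4e-17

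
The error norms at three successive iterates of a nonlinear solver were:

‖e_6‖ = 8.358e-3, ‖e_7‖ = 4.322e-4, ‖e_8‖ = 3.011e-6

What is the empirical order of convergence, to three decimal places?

1.677

p ≈ ln(‖e_8‖/‖e_7‖) / ln(‖e_7‖/‖e_6‖)
  = ln(3.011e-6/4.322e-4) / ln(4.322e-4/8.358e-3)
  = ln(0.00696668) / ln(0.0517109)
  = -4.966616 / -2.962087 ≈ 1.676729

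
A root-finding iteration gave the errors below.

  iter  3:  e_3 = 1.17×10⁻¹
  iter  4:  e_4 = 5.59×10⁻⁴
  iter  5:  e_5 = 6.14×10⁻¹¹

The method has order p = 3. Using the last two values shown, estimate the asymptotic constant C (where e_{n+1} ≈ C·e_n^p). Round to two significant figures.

0.35

C ≈ e_5 / e_4^3
  = 6.14×10⁻¹¹ / (5.59×10⁻⁴)^3
  = 6.14×10⁻¹¹ / 1.74677e-10 ≈ 0.35151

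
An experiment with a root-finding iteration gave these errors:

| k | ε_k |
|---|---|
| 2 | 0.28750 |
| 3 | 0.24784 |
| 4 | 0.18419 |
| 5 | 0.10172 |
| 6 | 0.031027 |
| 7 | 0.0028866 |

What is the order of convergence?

2

Consecutive ratios: ε_7/ε_6 = 0.0028866/0.031027 = 0.0930351, ε_6/ε_5 = 0.031027/0.10172 = 0.305024.
p ≈ ln(0.0930351)/ln(0.305024) = -2.3748/-1.1874 ≈ 2.00.
So the convergence is quadratic (order 2).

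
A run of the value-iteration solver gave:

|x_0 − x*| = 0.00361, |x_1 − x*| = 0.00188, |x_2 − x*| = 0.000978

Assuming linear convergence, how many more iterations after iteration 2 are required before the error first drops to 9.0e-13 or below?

32

Rate ρ ≈ |x_2 − x*|/|x_1 − x*| = 0.000978/0.00188 = 0.5202.
After j more steps, |x_{2+j} − x*| ≈ 0.000978·ρ^j; need ρ^j ≤ 9.0e-13/0.000978 = 9.20245e-10.
j ≥ ln(9.20245e-10)/ln(0.5202) = -20.8064/-0.65354 = 31.836.
So 32 more iterations are needed.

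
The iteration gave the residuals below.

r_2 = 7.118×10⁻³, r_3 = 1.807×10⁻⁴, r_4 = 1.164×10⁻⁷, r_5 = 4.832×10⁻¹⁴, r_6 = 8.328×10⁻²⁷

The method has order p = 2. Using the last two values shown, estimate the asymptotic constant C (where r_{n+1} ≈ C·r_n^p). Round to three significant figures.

C ≈ r_6 / r_5^2
  = 8.328×10⁻²⁷ / (4.832×10⁻¹⁴)^2
  = 8.328×10⁻²⁷ / 2.33482e-27 ≈ 3.5669

3.57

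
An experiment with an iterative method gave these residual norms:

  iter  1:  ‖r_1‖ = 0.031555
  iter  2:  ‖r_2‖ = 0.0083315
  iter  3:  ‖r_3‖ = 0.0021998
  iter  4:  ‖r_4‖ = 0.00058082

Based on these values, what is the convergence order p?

1

Consecutive ratios: ‖r_4‖/‖r_3‖ = 0.00058082/0.0021998 = 0.264033, ‖r_3‖/‖r_2‖ = 0.0021998/0.0083315 = 0.264034.
p ≈ ln(0.264033)/ln(0.264034) = -1.3317/-1.3317 ≈ 1.00.
So the convergence is linear (order 1).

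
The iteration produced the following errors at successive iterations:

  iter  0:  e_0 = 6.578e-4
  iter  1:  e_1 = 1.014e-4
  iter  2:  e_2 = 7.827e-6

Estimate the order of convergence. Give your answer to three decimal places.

p ≈ ln(e_2/e_1) / ln(e_1/e_0)
  = ln(7.827e-6/1.014e-4) / ln(1.014e-4/6.578e-4)
  = ln(0.0771893) / ln(0.15415)
  = -2.561494 / -1.869829 ≈ 1.369908

1.370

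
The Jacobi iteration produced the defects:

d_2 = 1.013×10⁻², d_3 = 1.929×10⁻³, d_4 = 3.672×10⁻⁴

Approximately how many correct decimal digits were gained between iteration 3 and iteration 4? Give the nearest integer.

1

Digits gained ≈ log₁₀(d_3/d_4) = log₁₀(1.929×10⁻³/3.672×10⁻⁴) = log₁₀(5.25327) ≈ 0.720.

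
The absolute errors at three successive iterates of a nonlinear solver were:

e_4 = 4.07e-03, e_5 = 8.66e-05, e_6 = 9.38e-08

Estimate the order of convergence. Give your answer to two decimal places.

1.77

p ≈ ln(e_6/e_5) / ln(e_5/e_4)
  = ln(9.38e-08/8.66e-05) / ln(8.66e-05/4.07e-03)
  = ln(0.00108314) / ln(0.0212776)
  = -6.82789 / -3.85010 ≈ 1.77343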